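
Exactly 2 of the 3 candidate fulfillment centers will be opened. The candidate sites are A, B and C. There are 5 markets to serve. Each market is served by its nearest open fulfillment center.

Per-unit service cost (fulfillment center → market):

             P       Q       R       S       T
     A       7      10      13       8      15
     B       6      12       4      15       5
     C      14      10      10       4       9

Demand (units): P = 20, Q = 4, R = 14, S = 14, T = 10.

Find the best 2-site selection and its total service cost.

Choose B and C; total service cost 322.

With exactly 2 open, each market uses its cheapest among the chosen.
{B, C}: P→B 6·20=120, Q→C 10·4=40, R→B 4·14=56, S→C 4·14=56, T→B 5·10=50. Service cost 322.
{A, B}: service cost 378
{A, C}: service cost 466
Among all 3 size-2 choices, {B, C} is lowest.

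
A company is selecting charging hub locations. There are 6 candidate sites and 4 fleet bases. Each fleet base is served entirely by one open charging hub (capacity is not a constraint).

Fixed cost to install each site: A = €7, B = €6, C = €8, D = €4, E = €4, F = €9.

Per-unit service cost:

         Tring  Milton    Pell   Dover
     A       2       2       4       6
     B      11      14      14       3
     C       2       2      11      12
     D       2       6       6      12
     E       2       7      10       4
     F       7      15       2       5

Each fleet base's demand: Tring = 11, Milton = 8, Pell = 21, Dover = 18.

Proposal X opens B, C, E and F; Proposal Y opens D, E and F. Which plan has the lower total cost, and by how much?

Proposal X: {B, C, E, F}: Tring→C 2·11=22, Milton→C 2·8=16, Pell→F 2·21=42, Dover→B 3·18=54. Service 134; fixed 27; total 161.
Proposal Y: {D, E, F}: Tring→D 2·11=22, Milton→D 6·8=48, Pell→F 2·21=42, Dover→E 4·18=72. Service 184; fixed 17; total 201.
Difference: |161 − 201| = 40.

Proposal X is cheaper by 40.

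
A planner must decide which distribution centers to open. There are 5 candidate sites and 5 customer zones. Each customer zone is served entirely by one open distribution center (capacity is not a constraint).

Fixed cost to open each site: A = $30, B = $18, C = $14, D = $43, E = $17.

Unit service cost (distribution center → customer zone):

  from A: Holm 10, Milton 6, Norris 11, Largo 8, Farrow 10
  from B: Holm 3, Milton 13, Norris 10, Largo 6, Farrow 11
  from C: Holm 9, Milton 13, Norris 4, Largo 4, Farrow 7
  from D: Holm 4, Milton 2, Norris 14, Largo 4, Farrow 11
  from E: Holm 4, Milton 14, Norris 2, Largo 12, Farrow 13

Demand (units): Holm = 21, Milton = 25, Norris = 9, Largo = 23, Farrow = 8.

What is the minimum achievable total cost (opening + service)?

Minimum total cost: 371

For any fixed open set, each customer zone goes to its cheapest open site; total = fixed + service.
{B, C, D, E}: Holm→B 3·21=63, Milton→D 2·25=50, Norris→E 2·9=18, Largo→C 4·23=92, Farrow→C 7·8=56. Service 279; fixed 92; total 371.
{B, C, D}: Holm→B 3·21=63, Milton→D 2·25=50, Norris→C 4·9=36, Largo→C 4·23=92, Farrow→C 7·8=56. Service 297; fixed 75; total 372.
{C, D, E}: Holm→D 4·21=84, Milton→D 2·25=50, Norris→E 2·9=18, Largo→C 4·23=92, Farrow→C 7·8=56. Service 300; fixed 74; total 374.
{A, B, C, D, E}: service 279 + fixed 122 = 401
No other subset beats 371.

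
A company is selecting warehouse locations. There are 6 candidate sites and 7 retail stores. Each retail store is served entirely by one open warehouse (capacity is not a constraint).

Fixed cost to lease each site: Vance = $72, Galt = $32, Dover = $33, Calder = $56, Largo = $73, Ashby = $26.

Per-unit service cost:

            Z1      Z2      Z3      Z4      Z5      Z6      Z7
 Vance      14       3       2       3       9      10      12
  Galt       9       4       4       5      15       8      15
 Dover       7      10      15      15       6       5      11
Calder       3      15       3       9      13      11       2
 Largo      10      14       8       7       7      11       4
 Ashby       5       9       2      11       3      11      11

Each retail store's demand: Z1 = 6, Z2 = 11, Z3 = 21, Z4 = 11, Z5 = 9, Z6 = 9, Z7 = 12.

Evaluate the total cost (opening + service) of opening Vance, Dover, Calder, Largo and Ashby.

Each retail store is assigned to its cheapest site among the open ones.
{Vance, Dover, Calder, Largo, Ashby}: Z1→Calder 3·6=18, Z2→Vance 3·11=33, Z3→Vance 2·21=42, Z4→Vance 3·11=33, Z5→Ashby 3·9=27, Z6→Dover 5·9=45, Z7→Calder 2·12=24. Service 222; fixed 260; total 482.

Total cost: 482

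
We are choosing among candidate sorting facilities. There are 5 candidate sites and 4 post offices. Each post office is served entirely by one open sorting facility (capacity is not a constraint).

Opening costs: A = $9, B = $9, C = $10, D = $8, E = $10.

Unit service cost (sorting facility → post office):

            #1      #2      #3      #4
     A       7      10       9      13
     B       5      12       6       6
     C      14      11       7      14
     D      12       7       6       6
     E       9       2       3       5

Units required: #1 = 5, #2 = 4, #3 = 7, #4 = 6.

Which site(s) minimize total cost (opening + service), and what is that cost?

For any fixed open set, each post office goes to its cheapest open site; total = fixed + service.
{B, E}: #1→B 5·5=25, #2→E 2·4=8, #3→E 3·7=21, #4→E 5·6=30. Service 84; fixed 19; total 103.
{B, D, E}: #1→B 5·5=25, #2→E 2·4=8, #3→E 3·7=21, #4→E 5·6=30. Service 84; fixed 27; total 111.
{A, B, E}: service 84 + fixed 28 = 112
{A, B, C, D, E}: service 84 + fixed 46 = 130
No other subset beats 103.

Open B and E; minimum total cost 103.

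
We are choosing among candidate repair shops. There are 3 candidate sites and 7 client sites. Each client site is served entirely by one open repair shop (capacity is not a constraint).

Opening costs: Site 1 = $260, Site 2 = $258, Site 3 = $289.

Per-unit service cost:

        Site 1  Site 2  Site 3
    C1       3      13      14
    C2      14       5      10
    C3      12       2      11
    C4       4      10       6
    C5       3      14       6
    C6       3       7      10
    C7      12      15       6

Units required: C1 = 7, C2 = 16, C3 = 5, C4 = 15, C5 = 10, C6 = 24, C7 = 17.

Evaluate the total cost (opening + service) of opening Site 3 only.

Total cost: 1094

Each client site is assigned to its cheapest site among the open ones.
{Site 3}: C1→Site 3 14·7=98, C2→Site 3 10·16=160, C3→Site 3 11·5=55, C4→Site 3 6·15=90, C5→Site 3 6·10=60, C6→Site 3 10·24=240, C7→Site 3 6·17=102. Service 805; fixed 289; total 1094.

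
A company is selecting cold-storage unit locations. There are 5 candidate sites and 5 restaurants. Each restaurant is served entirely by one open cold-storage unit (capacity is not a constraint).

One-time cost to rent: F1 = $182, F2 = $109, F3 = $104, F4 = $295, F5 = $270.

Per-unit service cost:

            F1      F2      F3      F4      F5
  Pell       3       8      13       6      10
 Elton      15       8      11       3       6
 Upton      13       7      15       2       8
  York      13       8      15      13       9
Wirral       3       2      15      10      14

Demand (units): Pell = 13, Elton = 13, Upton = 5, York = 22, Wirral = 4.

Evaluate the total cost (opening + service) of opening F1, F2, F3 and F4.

Each restaurant is assigned to its cheapest site among the open ones.
{F1, F2, F3, F4}: Pell→F1 3·13=39, Elton→F4 3·13=39, Upton→F4 2·5=10, York→F2 8·22=176, Wirral→F2 2·4=8. Service 272; fixed 690; total 962.

Total cost: 962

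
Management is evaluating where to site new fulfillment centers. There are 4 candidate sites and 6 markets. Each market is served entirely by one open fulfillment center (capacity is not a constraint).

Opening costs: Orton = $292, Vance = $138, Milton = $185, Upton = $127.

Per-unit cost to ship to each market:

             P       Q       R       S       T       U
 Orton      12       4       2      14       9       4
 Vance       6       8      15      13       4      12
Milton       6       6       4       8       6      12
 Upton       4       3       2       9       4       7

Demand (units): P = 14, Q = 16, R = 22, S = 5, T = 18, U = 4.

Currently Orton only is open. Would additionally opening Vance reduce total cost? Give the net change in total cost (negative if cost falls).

Current service cost with {Orton}: 524.
Adding Vance: each market re-picks its cheapest; new service cost 345, saving 179.
Extra fixed cost: 138. Net change = 138 − 179 = -41.
(Totals: 816 → 775.)

Yes — net change −41 (cost falls by 41).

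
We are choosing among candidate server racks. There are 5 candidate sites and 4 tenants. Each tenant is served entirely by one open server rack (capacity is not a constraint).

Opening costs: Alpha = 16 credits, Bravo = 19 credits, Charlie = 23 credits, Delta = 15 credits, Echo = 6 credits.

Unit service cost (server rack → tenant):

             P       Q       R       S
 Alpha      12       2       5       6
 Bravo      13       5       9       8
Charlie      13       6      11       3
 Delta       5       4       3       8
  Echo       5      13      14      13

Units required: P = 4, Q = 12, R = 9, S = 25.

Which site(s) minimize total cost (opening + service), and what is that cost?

Open Alpha, Charlie and Delta; minimum total cost 200.

For any fixed open set, each tenant goes to its cheapest open site; total = fixed + service.
{Alpha, Charlie, Delta}: P→Delta 5·4=20, Q→Alpha 2·12=24, R→Delta 3·9=27, S→Charlie 3·25=75. Service 146; fixed 54; total 200.
{Alpha, Charlie, Delta, Echo}: service 146 + fixed 60 = 206
{Charlie, Delta}: P→Delta 5·4=20, Q→Delta 4·12=48, R→Delta 3·9=27, S→Charlie 3·25=75. Service 170; fixed 38; total 208.
{Alpha, Bravo, Charlie, Delta, Echo}: P→Delta 5·4=20, Q→Alpha 2·12=24, R→Delta 3·9=27, S→Charlie 3·25=75. Service 146; fixed 79; total 225.
No other subset beats 200.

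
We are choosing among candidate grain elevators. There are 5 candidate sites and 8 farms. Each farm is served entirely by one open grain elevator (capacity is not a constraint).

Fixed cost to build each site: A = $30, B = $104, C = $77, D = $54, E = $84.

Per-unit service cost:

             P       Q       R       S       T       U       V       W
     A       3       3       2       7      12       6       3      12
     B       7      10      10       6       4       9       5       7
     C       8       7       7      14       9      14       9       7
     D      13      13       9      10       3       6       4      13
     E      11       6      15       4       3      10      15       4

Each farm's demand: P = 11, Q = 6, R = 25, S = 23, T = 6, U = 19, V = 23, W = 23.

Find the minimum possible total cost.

Minimum total cost: 600

For any fixed open set, each farm goes to its cheapest open site; total = fixed + service.
{A, E}: P→A 3·11=33, Q→A 3·6=18, R→A 2·25=50, S→E 4·23=92, T→E 3·6=18, U→A 6·19=114, V→A 3·23=69, W→E 4·23=92. Service 486; fixed 114; total 600.
{A, D, E}: service 486 + fixed 168 = 654
{A, C, E}: P→A 3·11=33, Q→A 3·6=18, R→A 2·25=50, S→E 4·23=92, T→E 3·6=18, U→A 6·19=114, V→A 3·23=69, W→E 4·23=92. Service 486; fixed 191; total 677.
{A, B, C, D, E}: service 486 + fixed 349 = 835
No other subset beats 600.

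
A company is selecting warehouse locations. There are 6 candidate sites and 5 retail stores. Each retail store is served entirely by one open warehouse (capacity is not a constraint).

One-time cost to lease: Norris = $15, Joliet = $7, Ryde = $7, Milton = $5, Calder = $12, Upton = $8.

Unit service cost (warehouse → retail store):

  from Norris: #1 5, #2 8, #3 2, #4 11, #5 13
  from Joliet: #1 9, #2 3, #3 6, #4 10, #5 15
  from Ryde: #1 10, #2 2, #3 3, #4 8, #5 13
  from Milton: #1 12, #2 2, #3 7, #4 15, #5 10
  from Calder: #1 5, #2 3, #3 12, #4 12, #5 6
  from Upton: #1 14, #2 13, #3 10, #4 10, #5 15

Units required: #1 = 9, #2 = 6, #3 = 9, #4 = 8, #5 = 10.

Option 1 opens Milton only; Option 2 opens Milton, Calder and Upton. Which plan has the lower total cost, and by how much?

Option 1: {Milton}: #1→Milton 12·9=108, #2→Milton 2·6=12, #3→Milton 7·9=63, #4→Milton 15·8=120, #5→Milton 10·10=100. Service 403; fixed 5; total 408.
Option 2: {Milton, Calder, Upton}: #1→Calder 5·9=45, #2→Milton 2·6=12, #3→Milton 7·9=63, #4→Upton 10·8=80, #5→Calder 6·10=60. Service 260; fixed 25; total 285.
Difference: |408 − 285| = 123.

Option 2 is cheaper by 123.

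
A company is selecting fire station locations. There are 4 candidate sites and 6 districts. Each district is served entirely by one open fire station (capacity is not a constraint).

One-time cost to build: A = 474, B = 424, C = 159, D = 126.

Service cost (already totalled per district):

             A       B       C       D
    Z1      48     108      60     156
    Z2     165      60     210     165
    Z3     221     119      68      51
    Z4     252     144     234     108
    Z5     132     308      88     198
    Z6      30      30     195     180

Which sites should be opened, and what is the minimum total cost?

Open C and D; minimum total cost 937.

For any fixed open set, each district goes to its cheapest open site; total = fixed + service.
{C, D}: Z1→C 60, Z2→D 165, Z3→D 51, Z4→D 108, Z5→C 88, Z6→D 180. Service 652; fixed 285; total 937.
{D}: service 858 + fixed 126 = 984
{C}: Z1→C 60, Z2→C 210, Z3→C 68, Z4→C 234, Z5→C 88, Z6→C 195. Service 855; fixed 159; total 1014.
{A, B, C, D}: service 385 + fixed 1183 = 1568
No other subset beats 937.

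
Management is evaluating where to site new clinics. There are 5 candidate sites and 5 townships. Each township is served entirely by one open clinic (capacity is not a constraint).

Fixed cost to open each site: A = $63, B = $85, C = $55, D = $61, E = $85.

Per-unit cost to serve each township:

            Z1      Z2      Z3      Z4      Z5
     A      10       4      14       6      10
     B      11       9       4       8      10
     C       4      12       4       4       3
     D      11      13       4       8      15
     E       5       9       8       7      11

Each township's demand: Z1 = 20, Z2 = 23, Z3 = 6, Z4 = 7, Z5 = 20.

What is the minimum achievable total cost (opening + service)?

For any fixed open set, each township goes to its cheapest open site; total = fixed + service.
{A, C}: Z1→C 4·20=80, Z2→A 4·23=92, Z3→C 4·6=24, Z4→C 4·7=28, Z5→C 3·20=60. Service 284; fixed 118; total 402.
{A, C, D}: service 284 + fixed 179 = 463
{A, B, C}: service 284 + fixed 203 = 487
{A, B, C, D, E}: Z1→C 4·20=80, Z2→A 4·23=92, Z3→B 4·6=24, Z4→C 4·7=28, Z5→C 3·20=60. Service 284; fixed 349; total 633.
No other subset beats 402.

Minimum total cost: 402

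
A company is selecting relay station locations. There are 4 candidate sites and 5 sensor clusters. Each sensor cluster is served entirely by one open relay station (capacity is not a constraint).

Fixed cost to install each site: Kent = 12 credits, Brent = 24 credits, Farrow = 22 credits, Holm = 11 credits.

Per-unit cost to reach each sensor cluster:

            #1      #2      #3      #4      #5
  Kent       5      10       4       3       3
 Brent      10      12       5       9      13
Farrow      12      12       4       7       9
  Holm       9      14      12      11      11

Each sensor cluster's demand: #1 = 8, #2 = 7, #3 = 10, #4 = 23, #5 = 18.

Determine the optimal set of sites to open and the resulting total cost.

Open Kent only; minimum total cost 285.

For any fixed open set, each sensor cluster goes to its cheapest open site; total = fixed + service.
{Kent}: #1→Kent 5·8=40, #2→Kent 10·7=70, #3→Kent 4·10=40, #4→Kent 3·23=69, #5→Kent 3·18=54. Service 273; fixed 12; total 285.
{Kent, Holm}: #1→Kent 5·8=40, #2→Kent 10·7=70, #3→Kent 4·10=40, #4→Kent 3·23=69, #5→Kent 3·18=54. Service 273; fixed 23; total 296.
{Kent, Farrow}: #1→Kent 5·8=40, #2→Kent 10·7=70, #3→Kent 4·10=40, #4→Kent 3·23=69, #5→Kent 3·18=54. Service 273; fixed 34; total 307.
{Kent, Brent, Farrow, Holm}: service 273 + fixed 69 = 342
(All 15 nonempty subsets were checked; Kent only is lowest.)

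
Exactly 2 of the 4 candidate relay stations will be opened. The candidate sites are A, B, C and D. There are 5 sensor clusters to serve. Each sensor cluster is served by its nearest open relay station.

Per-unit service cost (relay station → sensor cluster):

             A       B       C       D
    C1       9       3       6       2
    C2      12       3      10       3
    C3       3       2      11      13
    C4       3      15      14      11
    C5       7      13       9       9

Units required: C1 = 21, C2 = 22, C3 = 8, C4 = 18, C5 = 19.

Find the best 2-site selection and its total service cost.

With exactly 2 open, each sensor cluster uses its cheapest among the chosen.
{A, D}: C1→D 2·21=42, C2→D 3·22=66, C3→A 3·8=24, C4→A 3·18=54, C5→A 7·19=133. Service cost 319.
{A, B}: service cost 332
{B, D}: service cost 493
Among all 6 size-2 choices, {A, D} is lowest.

Choose A and D; total service cost 319.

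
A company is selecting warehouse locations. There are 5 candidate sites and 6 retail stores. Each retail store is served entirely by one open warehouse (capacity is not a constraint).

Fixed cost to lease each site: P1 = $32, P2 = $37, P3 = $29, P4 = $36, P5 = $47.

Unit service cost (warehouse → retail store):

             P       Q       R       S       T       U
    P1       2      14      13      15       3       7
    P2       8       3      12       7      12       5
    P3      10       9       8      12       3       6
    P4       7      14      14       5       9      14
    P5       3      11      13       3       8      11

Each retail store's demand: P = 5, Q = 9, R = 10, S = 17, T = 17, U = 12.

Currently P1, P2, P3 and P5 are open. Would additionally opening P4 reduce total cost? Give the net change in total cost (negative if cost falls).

No — net change +36 (cost rises by 36).

Current service cost with {P1, P2, P3, P5}: 279.
Adding P4: each retail store re-picks its cheapest; new service cost 279, saving 0.
Extra fixed cost: 36. Net change = 36 − 0 = 36.
(Totals: 424 → 460.)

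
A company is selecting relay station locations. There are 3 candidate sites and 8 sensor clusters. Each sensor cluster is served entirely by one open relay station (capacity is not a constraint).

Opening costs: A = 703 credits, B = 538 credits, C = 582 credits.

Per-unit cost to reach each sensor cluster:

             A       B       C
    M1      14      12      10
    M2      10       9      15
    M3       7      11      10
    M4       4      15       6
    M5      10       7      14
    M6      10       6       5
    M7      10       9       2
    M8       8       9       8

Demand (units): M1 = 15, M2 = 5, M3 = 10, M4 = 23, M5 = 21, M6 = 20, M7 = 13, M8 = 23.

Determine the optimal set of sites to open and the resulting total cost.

Open C only; minimum total cost 1649.

For any fixed open set, each sensor cluster goes to its cheapest open site; total = fixed + service.
{C}: M1→C 10·15=150, M2→C 15·5=75, M3→C 10·10=100, M4→C 6·23=138, M5→C 14·21=294, M6→C 5·20=100, M7→C 2·13=26, M8→C 8·23=184. Service 1067; fixed 582; total 1649.
{B}: M1→B 12·15=180, M2→B 9·5=45, M3→B 11·10=110, M4→B 15·23=345, M5→B 7·21=147, M6→B 6·20=120, M7→B 9·13=117, M8→B 9·23=207. Service 1271; fixed 538; total 1809.
{A}: service 1146 + fixed 703 = 1849
{A, B, C}: service 814 + fixed 1823 = 2637
(All 7 nonempty subsets were checked; C only is lowest.)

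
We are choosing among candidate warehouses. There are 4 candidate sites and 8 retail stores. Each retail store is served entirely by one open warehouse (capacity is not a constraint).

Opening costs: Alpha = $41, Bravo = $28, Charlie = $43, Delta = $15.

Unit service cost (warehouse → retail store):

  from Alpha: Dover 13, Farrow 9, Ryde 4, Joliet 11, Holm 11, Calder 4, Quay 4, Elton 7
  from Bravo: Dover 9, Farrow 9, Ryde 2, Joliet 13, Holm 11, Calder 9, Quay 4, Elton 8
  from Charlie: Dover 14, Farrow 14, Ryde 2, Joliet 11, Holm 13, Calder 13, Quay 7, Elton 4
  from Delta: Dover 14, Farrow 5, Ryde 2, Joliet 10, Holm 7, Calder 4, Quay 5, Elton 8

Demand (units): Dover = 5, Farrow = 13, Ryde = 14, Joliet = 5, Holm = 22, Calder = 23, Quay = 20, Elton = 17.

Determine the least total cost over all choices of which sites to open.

Minimum total cost: 668

For any fixed open set, each retail store goes to its cheapest open site; total = fixed + service.
{Bravo, Charlie, Delta}: Dover→Bravo 9·5=45, Farrow→Delta 5·13=65, Ryde→Bravo 2·14=28, Joliet→Delta 10·5=50, Holm→Delta 7·22=154, Calder→Delta 4·23=92, Quay→Bravo 4·20=80, Elton→Charlie 4·17=68. Service 582; fixed 86; total 668.
{Charlie, Delta}: Dover→Charlie 14·5=70, Farrow→Delta 5·13=65, Ryde→Charlie 2·14=28, Joliet→Delta 10·5=50, Holm→Delta 7·22=154, Calder→Delta 4·23=92, Quay→Delta 5·20=100, Elton→Charlie 4·17=68. Service 627; fixed 58; total 685.
{Bravo, Delta}: service 650 + fixed 43 = 693
{Alpha, Bravo, Charlie, Delta}: service 582 + fixed 127 = 709
(All 15 nonempty subsets were checked; Bravo, Charlie and Delta is lowest.)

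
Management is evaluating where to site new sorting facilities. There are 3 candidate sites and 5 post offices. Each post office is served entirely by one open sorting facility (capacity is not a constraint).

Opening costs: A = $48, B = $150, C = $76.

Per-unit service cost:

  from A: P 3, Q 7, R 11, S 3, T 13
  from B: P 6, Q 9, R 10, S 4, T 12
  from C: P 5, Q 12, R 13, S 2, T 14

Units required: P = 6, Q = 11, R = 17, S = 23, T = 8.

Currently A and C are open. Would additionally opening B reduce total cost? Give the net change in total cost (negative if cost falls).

Current service cost with {A, C}: 432.
Adding B: each post office re-picks its cheapest; new service cost 407, saving 25.
Extra fixed cost: 150. Net change = 150 − 25 = 125.
(Totals: 556 → 681.)

No — net change +125 (cost rises by 125).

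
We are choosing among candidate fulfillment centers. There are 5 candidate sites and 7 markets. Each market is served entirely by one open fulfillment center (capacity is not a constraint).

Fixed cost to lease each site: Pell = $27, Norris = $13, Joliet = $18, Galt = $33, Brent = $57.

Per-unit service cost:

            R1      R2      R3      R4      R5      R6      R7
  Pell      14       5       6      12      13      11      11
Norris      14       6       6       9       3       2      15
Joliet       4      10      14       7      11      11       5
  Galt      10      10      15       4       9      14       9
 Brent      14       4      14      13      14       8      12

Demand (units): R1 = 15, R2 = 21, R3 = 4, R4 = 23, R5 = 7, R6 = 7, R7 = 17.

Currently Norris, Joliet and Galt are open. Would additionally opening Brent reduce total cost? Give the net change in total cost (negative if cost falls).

No — net change +15 (cost rises by 15).

Current service cost with {Norris, Joliet, Galt}: 422.
Adding Brent: each market re-picks its cheapest; new service cost 380, saving 42.
Extra fixed cost: 57. Net change = 57 − 42 = 15.
(Totals: 486 → 501.)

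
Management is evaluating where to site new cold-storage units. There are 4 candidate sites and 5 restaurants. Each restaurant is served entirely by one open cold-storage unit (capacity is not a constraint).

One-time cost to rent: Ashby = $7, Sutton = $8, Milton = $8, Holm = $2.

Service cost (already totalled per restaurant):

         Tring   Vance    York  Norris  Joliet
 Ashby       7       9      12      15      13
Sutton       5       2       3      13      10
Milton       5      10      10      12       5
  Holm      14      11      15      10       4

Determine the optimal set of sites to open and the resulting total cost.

For any fixed open set, each restaurant goes to its cheapest open site; total = fixed + service.
{Sutton, Holm}: Tring→Sutton 5, Vance→Sutton 2, York→Sutton 3, Norris→Holm 10, Joliet→Holm 4. Service 24; fixed 10; total 34.
{Ashby, Sutton, Holm}: service 24 + fixed 17 = 41
{Sutton}: service 33 + fixed 8 = 41
{Ashby, Sutton, Milton, Holm}: service 24 + fixed 25 = 49
No other subset beats 34.

Open Sutton and Holm; minimum total cost 34.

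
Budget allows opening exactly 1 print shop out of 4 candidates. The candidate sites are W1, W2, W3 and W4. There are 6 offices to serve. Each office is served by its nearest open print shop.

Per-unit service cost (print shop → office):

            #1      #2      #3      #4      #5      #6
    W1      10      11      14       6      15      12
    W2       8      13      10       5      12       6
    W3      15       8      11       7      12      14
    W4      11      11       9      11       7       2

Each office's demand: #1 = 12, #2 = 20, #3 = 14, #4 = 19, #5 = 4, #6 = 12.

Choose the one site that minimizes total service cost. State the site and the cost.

With exactly 1 open, each office uses its cheapest among the chosen.
{W2}: #1→W2 8·12=96, #2→W2 13·20=260, #3→W2 10·14=140, #4→W2 5·19=95, #5→W2 12·4=48, #6→W2 6·12=72. Service cost 711.
{W4}: service cost 739
{W3}: service cost 843
Among all 4 size-1 choices, {W2} is lowest.

Choose W2 only; total service cost 711.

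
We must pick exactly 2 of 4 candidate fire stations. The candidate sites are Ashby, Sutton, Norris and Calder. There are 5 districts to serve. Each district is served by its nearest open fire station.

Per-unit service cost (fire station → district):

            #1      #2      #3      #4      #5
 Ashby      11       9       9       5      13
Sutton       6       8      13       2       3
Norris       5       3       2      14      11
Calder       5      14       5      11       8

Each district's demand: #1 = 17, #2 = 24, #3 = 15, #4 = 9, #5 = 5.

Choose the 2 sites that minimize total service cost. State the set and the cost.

Choose Sutton and Norris; total service cost 220.

With exactly 2 open, each district uses its cheapest among the chosen.
{Sutton, Norris}: #1→Norris 5·17=85, #2→Norris 3·24=72, #3→Norris 2·15=30, #4→Sutton 2·9=18, #5→Sutton 3·5=15. Service cost 220.
{Ashby, Norris}: service cost 287
{Norris, Calder}: service cost 326
Among all 6 size-2 choices, {Sutton, Norris} is lowest.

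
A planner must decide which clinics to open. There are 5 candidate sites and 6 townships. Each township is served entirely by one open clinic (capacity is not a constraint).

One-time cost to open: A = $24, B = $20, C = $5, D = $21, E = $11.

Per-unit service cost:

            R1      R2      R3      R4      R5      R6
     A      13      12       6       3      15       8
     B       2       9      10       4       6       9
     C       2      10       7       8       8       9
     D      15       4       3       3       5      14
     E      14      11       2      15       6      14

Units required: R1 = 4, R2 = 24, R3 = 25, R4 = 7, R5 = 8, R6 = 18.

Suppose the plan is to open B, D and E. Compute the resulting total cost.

Each township is assigned to its cheapest site among the open ones.
{B, D, E}: R1→B 2·4=8, R2→D 4·24=96, R3→E 2·25=50, R4→D 3·7=21, R5→D 5·8=40, R6→B 9·18=162. Service 377; fixed 52; total 429.

Total cost: 429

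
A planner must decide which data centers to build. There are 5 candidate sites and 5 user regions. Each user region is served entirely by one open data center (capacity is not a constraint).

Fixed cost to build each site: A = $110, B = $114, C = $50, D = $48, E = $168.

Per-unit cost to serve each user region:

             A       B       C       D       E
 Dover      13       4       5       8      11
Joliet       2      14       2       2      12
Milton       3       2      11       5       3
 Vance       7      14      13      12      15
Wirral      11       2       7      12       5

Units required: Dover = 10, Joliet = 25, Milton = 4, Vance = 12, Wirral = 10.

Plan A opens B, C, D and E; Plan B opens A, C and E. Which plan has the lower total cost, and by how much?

Plan B is cheaper by 68.

Plan A: {B, C, D, E}: Dover→B 4·10=40, Joliet→C 2·25=50, Milton→B 2·4=8, Vance→D 12·12=144, Wirral→B 2·10=20. Service 262; fixed 380; total 642.
Plan B: {A, C, E}: Dover→C 5·10=50, Joliet→A 2·25=50, Milton→A 3·4=12, Vance→A 7·12=84, Wirral→E 5·10=50. Service 246; fixed 328; total 574.
Difference: |642 − 574| = 68.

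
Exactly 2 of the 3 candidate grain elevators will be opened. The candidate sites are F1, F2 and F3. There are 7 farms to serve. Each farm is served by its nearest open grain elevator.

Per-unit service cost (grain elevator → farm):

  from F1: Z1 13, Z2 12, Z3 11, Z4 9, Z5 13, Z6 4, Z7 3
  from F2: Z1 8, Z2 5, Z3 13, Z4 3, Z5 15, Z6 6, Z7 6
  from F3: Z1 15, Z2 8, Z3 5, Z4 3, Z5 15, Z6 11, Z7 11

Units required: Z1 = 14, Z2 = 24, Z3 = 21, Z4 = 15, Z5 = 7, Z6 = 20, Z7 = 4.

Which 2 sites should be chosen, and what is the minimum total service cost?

Choose F2 and F3; total service cost 631.

With exactly 2 open, each farm uses its cheapest among the chosen.
{F2, F3}: Z1→F2 8·14=112, Z2→F2 5·24=120, Z3→F3 5·21=105, Z4→F2 3·15=45, Z5→F2 15·7=105, Z6→F2 6·20=120, Z7→F2 6·4=24. Service cost 631.
{F1, F2}: service cost 691
{F1, F3}: service cost 707
Among all 3 size-2 choices, {F2, F3} is lowest.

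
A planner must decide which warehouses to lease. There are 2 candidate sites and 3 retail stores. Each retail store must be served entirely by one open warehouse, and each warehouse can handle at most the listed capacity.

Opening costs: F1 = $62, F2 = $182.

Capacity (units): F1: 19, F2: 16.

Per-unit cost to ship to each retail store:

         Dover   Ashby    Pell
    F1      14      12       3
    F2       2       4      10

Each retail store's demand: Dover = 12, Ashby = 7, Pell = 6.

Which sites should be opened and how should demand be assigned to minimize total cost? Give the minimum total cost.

Open {F1, F2}: Dover→F2 2·12=24, Ashby→F1 12·7=84, Pell→F1 3·6=18.
Loads: F1 carries 13/19, F2 carries 12/16. Service 126; fixed 244; total 370.
Next best feasible plan costs 458.

Minimum total cost: 370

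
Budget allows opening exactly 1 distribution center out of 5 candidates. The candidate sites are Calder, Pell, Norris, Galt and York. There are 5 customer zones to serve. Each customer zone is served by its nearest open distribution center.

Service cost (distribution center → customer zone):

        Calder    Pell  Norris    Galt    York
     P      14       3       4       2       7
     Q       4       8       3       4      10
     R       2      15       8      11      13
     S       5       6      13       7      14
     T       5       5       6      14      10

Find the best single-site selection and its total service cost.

Choose Calder only; total service cost 30.

With exactly 1 open, each customer zone uses its cheapest among the chosen.
{Calder}: P→Calder 14, Q→Calder 4, R→Calder 2, S→Calder 5, T→Calder 5. Service cost 30.
{Norris}: service cost 34
{Pell}: service cost 37
Among all 5 size-1 choices, {Calder} is lowest.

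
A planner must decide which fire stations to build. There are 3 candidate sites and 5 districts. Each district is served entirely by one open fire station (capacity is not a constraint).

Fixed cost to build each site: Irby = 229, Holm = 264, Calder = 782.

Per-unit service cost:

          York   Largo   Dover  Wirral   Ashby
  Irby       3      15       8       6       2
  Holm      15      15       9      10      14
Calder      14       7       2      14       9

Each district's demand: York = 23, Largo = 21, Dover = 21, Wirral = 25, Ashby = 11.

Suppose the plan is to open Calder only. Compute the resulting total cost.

Each district is assigned to its cheapest site among the open ones.
{Calder}: York→Calder 14·23=322, Largo→Calder 7·21=147, Dover→Calder 2·21=42, Wirral→Calder 14·25=350, Ashby→Calder 9·11=99. Service 960; fixed 782; total 1742.

Total cost: 1742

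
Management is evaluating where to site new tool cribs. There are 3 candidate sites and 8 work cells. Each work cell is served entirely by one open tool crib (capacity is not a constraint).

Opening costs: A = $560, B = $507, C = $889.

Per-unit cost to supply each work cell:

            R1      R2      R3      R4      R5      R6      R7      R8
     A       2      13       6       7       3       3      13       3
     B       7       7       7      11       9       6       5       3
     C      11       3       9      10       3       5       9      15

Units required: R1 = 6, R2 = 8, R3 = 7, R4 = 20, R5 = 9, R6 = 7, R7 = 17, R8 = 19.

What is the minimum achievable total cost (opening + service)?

Minimum total cost: 1139

For any fixed open set, each work cell goes to its cheapest open site; total = fixed + service.
{B}: R1→B 7·6=42, R2→B 7·8=56, R3→B 7·7=49, R4→B 11·20=220, R5→B 9·9=81, R6→B 6·7=42, R7→B 5·17=85, R8→B 3·19=57. Service 632; fixed 507; total 1139.
{A}: R1→A 2·6=12, R2→A 13·8=104, R3→A 6·7=42, R4→A 7·20=140, R5→A 3·9=27, R6→A 3·7=21, R7→A 13·17=221, R8→A 3·19=57. Service 624; fixed 560; total 1184.
{A, B}: R1→A 2·6=12, R2→B 7·8=56, R3→A 6·7=42, R4→A 7·20=140, R5→A 3·9=27, R6→A 3·7=21, R7→B 5·17=85, R8→A 3·19=57. Service 440; fixed 1067; total 1507.
{A, B, C}: service 408 + fixed 1956 = 2364
No other subset beats 1139.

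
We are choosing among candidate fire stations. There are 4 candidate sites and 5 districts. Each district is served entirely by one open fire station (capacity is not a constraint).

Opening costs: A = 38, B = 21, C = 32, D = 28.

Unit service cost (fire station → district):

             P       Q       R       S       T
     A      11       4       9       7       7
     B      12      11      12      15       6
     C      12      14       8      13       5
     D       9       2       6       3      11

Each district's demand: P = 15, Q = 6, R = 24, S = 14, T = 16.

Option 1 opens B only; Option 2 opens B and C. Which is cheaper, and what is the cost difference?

Option 1: {B}: P→B 12·15=180, Q→B 11·6=66, R→B 12·24=288, S→B 15·14=210, T→B 6·16=96. Service 840; fixed 21; total 861.
Option 2: {B, C}: P→B 12·15=180, Q→B 11·6=66, R→C 8·24=192, S→C 13·14=182, T→C 5·16=80. Service 700; fixed 53; total 753.
Difference: |861 − 753| = 108.

Option 2 is cheaper by 108.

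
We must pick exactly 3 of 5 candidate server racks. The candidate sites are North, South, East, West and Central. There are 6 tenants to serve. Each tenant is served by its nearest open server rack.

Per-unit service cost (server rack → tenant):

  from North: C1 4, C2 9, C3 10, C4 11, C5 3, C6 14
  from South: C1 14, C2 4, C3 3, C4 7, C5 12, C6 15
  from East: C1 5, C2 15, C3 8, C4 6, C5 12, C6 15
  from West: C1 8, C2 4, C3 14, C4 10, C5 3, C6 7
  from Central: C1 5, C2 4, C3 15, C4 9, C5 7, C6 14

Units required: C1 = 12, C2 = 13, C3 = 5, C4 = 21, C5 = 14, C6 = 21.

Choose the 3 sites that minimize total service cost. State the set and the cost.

Choose South, East and West; total service cost 442.

With exactly 3 open, each tenant uses its cheapest among the chosen.
{South, East, West}: C1→East 5·12=60, C2→South 4·13=52, C3→South 3·5=15, C4→East 6·21=126, C5→West 3·14=42, C6→West 7·21=147. Service cost 442.
{North, South, West}: service cost 451
{North, East, West}: service cost 455
Among all 10 size-3 choices, {South, East, West} is lowest.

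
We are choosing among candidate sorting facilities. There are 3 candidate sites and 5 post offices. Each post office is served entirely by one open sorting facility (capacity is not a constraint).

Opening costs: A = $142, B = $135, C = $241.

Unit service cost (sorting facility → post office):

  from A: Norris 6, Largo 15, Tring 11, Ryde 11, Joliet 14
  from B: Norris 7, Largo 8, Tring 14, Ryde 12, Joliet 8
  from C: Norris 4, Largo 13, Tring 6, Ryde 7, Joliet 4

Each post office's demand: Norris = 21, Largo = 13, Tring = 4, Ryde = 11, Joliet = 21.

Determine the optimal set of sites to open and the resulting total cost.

Open C only; minimum total cost 679.

For any fixed open set, each post office goes to its cheapest open site; total = fixed + service.
{C}: Norris→C 4·21=84, Largo→C 13·13=169, Tring→C 6·4=24, Ryde→C 7·11=77, Joliet→C 4·21=84. Service 438; fixed 241; total 679.
{B}: service 607 + fixed 135 = 742
{B, C}: Norris→C 4·21=84, Largo→B 8·13=104, Tring→C 6·4=24, Ryde→C 7·11=77, Joliet→C 4·21=84. Service 373; fixed 376; total 749.
{A, B, C}: service 373 + fixed 518 = 891
No other subset beats 679.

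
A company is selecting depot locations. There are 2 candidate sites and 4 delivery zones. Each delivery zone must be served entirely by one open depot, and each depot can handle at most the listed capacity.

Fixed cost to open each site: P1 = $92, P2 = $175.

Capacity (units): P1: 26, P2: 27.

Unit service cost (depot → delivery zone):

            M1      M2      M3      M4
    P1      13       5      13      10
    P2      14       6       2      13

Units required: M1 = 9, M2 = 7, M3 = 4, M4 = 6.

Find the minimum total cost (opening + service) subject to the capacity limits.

Open {P1}: M1→P1 13·9=117, M2→P1 5·7=35, M3→P1 13·4=52, M4→P1 10·6=60.
Loads: P1 carries 26/26. Service 264; fixed 92; total 356.
Next best feasible plan costs 429.

Minimum total cost: 356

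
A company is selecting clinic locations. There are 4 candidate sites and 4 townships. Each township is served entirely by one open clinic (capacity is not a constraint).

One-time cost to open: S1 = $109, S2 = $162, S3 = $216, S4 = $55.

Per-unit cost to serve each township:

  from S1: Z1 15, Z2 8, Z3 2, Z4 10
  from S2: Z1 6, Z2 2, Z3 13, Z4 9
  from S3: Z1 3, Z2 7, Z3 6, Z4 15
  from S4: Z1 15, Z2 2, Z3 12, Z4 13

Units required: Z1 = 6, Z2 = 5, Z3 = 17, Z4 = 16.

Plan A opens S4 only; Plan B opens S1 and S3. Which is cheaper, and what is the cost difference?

Plan A: {S4}: Z1→S4 15·6=90, Z2→S4 2·5=10, Z3→S4 12·17=204, Z4→S4 13·16=208. Service 512; fixed 55; total 567.
Plan B: {S1, S3}: Z1→S3 3·6=18, Z2→S3 7·5=35, Z3→S1 2·17=34, Z4→S1 10·16=160. Service 247; fixed 325; total 572.
Difference: |567 − 572| = 5.

Plan A is cheaper by 5.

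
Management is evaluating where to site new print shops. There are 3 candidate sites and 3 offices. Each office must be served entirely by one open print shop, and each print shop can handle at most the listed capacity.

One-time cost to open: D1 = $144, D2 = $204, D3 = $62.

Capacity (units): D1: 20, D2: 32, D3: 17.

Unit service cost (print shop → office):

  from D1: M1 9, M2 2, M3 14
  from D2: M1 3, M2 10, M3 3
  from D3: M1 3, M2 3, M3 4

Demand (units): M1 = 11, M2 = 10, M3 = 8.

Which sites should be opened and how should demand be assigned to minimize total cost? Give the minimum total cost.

Minimum total cost: 353

Open {D2, D3}: M1→D2 3·11=33, M2→D3 3·10=30, M3→D2 3·8=24.
Loads: D2 carries 19/32, D3 carries 10/17. Service 87; fixed 266; total 353.
Next best feasible plan costs 361.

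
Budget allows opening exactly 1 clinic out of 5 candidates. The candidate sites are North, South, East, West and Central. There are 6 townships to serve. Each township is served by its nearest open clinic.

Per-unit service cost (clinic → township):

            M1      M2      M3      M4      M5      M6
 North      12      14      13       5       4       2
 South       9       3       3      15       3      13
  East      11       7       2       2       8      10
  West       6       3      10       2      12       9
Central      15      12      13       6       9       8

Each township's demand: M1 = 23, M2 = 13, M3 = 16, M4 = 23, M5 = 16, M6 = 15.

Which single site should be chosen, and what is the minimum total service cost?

With exactly 1 open, each township uses its cheapest among the chosen.
{East}: M1→East 11·23=253, M2→East 7·13=91, M3→East 2·16=32, M4→East 2·23=46, M5→East 8·16=128, M6→East 10·15=150. Service cost 700.
{West}: service cost 710
{North}: service cost 875
Among all 5 size-1 choices, {East} is lowest.

Choose East only; total service cost 700.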